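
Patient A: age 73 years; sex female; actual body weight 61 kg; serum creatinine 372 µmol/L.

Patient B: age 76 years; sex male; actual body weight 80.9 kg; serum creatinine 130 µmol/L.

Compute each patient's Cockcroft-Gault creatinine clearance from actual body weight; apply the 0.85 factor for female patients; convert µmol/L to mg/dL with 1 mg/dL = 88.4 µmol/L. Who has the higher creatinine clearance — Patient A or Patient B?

Patient B

Patient A: SCr = 372 / 88.4 = 4.208 mg/dL
Patient A: CrCl = (140 − 73) × 61 / (72 × 4.208) × 0.85 = 4087.0 / 302.98 × 0.85 ≈ 11.5 mL/min
Patient B: SCr = 130 / 88.4 = 1.471 mg/dL
Patient B: CrCl = (140 − 76) × 80.9 / (72 × 1.471) = 5177.6 / 105.91 ≈ 48.9 mL/min
11.5 vs 48.9 mL/min → Patient B is higher.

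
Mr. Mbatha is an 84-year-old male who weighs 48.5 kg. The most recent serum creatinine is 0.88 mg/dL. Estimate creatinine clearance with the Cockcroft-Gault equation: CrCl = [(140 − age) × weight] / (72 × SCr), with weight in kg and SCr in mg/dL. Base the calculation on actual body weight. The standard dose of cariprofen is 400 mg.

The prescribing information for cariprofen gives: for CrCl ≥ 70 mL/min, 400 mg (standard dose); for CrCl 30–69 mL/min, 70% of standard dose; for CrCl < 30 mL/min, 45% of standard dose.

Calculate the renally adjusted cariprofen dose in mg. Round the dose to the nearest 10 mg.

CrCl = (140 − 84) × 48.5 / (72 × 0.88) = 2716.0 / 63.36 ≈ 42.9 mL/min
CrCl ≈ 43 mL/min → bracket 30–69 mL/min.
70% of 400 mg = 280 mg

280 mg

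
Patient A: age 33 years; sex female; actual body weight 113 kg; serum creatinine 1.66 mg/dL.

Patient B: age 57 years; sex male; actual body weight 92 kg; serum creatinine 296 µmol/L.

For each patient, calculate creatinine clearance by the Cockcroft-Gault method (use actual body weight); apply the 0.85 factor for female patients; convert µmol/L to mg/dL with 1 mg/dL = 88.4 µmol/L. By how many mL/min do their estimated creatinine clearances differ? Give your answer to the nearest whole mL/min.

54 mL/min

Patient A: CrCl = (140 − 33) × 113 / (72 × 1.66) × 0.85 = 12091.0 / 119.52 × 0.85 ≈ 86.0 mL/min
Patient B: SCr = 296 / 88.4 = 3.348 mg/dL
Patient B: CrCl = (140 − 57) × 92 / (72 × 3.348) = 7636.0 / 241.06 ≈ 31.7 mL/min
|86.0 − 31.7| = 54.3 mL/min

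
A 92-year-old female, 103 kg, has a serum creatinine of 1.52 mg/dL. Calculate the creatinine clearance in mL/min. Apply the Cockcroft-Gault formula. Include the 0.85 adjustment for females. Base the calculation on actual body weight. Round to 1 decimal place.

CrCl = (140 − 92) × 103 / (72 × 1.52) × 0.85 = 4944.0 / 109.44 × 0.85 ≈ 38.4 mL/min

38.4 mL/min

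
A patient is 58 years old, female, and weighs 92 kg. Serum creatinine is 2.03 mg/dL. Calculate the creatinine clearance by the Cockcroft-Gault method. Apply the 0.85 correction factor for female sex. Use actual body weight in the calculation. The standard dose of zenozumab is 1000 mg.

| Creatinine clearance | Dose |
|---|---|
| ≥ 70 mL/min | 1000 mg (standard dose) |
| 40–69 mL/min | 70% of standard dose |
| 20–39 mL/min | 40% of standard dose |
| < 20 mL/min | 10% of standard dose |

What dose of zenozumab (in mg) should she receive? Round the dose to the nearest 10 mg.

700 mg

CrCl = (140 − 58) × 92 / (72 × 2.03) × 0.85 = 7544.0 / 146.16 × 0.85 ≈ 43.9 mL/min
CrCl ≈ 44 mL/min → bracket 40–69 mL/min.
70% of 1000 mg = 700 mg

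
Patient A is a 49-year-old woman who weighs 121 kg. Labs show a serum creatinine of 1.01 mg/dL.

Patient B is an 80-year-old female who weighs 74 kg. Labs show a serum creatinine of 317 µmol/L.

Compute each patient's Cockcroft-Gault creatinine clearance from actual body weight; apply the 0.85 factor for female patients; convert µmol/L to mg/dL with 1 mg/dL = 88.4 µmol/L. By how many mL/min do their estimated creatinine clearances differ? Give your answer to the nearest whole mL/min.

Patient A: CrCl = (140 − 49) × 121 / (72 × 1.01) × 0.85 = 11011.0 / 72.72 × 0.85 ≈ 128.7 mL/min
Patient B: SCr = 317 / 88.4 = 3.586 mg/dL
Patient B: CrCl = (140 − 80) × 74 / (72 × 3.586) × 0.85 = 4440.0 / 258.19 × 0.85 ≈ 14.6 mL/min
|128.7 − 14.6| = 114.1 mL/min

114 mL/min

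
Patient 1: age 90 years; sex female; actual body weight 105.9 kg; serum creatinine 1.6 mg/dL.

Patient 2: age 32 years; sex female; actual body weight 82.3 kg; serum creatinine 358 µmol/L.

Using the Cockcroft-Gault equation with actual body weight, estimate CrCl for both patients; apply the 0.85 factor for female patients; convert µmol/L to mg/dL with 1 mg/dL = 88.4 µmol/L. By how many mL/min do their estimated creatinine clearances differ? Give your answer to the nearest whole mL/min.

13 mL/min

Patient 1: CrCl = (140 − 90) × 105.9 / (72 × 1.6) × 0.85 = 5295.0 / 115.20 × 0.85 ≈ 39.1 mL/min
Patient 2: SCr = 358 / 88.4 = 4.05 mg/dL
Patient 2: CrCl = (140 − 32) × 82.3 / (72 × 4.05) × 0.85 = 8888.4 / 291.60 × 0.85 ≈ 25.9 mL/min
|39.1 − 25.9| = 13.2 mL/min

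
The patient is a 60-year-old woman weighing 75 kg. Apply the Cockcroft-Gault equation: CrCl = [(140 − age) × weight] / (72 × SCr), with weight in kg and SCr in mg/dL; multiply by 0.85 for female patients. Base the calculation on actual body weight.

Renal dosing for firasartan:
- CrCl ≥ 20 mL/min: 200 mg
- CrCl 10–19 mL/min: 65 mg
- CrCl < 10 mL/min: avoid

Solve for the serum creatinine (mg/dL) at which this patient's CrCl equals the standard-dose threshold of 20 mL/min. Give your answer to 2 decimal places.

Standard dose requires CrCl ≥ 20 mL/min.
Set (140 − 60) × 75 × 0.85 / (72 × SCr) = 20
SCr = (140 − 60) × 75 × 0.85 / (72 × 20) = 3.542 mg/dL

3.54 mg/dL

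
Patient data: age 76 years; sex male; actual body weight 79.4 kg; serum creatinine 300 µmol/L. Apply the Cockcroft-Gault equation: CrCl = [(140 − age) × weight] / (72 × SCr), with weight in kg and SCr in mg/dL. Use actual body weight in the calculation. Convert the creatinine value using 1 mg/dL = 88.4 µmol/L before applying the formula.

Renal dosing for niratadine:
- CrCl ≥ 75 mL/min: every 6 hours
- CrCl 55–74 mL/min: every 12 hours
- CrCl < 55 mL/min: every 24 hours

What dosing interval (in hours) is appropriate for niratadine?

SCr = 300 / 88.4 = 3.394 mg/dL
CrCl = (140 − 76) × 79.4 / (72 × 3.394) = 5081.6 / 244.37 ≈ 20.8 mL/min
CrCl ≈ 21 mL/min → bracket < 55 mL/min → every 24 hours.

every 24 hours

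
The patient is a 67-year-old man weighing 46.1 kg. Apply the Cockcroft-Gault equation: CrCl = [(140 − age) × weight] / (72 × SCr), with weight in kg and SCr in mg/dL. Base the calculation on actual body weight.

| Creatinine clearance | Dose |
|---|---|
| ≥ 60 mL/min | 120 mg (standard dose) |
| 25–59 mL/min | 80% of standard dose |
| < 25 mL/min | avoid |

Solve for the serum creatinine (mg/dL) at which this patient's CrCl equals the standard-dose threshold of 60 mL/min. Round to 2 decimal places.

Standard dose requires CrCl ≥ 60 mL/min.
Set (140 − 67) × 46.1 / (72 × SCr) = 60
SCr = (140 − 67) × 46.1 / (72 × 60) = 0.779 mg/dL

0.78 mg/dL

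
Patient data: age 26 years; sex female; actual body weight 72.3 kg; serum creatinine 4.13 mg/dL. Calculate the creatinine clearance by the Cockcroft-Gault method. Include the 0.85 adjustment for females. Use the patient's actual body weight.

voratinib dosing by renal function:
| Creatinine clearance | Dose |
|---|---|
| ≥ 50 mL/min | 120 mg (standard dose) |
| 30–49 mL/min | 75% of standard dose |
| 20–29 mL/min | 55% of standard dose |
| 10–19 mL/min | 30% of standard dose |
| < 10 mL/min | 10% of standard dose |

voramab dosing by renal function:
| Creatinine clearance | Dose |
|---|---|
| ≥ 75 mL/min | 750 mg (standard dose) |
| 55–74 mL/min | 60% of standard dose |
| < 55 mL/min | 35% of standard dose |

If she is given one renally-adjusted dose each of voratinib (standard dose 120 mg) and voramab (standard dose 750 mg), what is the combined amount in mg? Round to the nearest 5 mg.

330 mg

CrCl = (140 − 26) × 72.3 / (72 × 4.13) × 0.85 = 8242.2 / 297.36 × 0.85 ≈ 23.6 mL/min
CrCl ≈ 24 mL/min.
voratinib: 20–29 mL/min → 55% of 120 mg = 66 mg.
voramab: < 55 mL/min → 35% of 750 mg = 262.5 mg.
Total = 66 + 262.5 = 328.5 mg.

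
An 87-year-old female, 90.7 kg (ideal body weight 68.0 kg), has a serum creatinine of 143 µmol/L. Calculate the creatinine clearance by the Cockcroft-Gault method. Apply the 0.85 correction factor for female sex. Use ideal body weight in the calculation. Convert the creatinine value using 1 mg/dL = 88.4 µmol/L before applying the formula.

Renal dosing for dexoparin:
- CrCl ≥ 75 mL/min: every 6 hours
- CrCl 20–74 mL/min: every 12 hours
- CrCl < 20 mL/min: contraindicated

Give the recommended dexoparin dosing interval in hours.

every 12 hours

SCr = 143 / 88.4 = 1.618 mg/dL
CrCl = (140 − 87) × 68 / (72 × 1.618) × 0.85 = 3604.0 / 116.50 × 0.85 ≈ 26.3 mL/min
CrCl ≈ 26 mL/min → bracket 20–74 mL/min → every 12 hours.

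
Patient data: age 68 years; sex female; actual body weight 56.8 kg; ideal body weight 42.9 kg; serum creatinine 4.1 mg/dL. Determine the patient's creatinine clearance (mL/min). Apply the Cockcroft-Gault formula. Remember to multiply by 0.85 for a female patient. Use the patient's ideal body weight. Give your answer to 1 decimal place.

8.9 mL/min

CrCl = (140 − 68) × 42.9 / (72 × 4.1) × 0.85 = 3088.8 / 295.20 × 0.85 ≈ 8.9 mL/min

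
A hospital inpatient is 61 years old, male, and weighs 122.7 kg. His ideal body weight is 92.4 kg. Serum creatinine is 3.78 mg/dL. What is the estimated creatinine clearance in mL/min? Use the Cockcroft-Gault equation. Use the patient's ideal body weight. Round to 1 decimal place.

26.8 mL/min

CrCl = (140 − 61) × 92.4 / (72 × 3.78) = 7299.6 / 272.16 ≈ 26.8 mL/min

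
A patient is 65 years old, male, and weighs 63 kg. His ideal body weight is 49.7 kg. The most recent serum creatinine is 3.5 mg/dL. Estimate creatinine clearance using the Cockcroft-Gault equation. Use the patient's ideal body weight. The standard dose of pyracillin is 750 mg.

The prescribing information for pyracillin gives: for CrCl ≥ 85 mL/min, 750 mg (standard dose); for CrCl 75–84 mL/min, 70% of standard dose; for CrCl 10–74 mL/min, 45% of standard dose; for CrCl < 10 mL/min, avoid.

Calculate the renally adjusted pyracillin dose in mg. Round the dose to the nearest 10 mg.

340 mg

CrCl = (140 − 65) × 49.7 / (72 × 3.5) = 3727.5 / 252.00 ≈ 14.8 mL/min
CrCl ≈ 15 mL/min → bracket 10–74 mL/min.
45% of 750 mg = 337.5 mg → 340 mg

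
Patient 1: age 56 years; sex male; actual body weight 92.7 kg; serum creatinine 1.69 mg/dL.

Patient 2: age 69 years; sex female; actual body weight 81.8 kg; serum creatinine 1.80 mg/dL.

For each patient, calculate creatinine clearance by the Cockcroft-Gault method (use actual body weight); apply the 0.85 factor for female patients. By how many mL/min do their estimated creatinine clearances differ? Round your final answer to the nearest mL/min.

Patient 1: CrCl = (140 − 56) × 92.7 / (72 × 1.69) = 7786.8 / 121.68 ≈ 64.0 mL/min
Patient 2: CrCl = (140 − 69) × 81.8 / (72 × 1.8) × 0.85 = 5807.8 / 129.60 × 0.85 ≈ 38.1 mL/min
|64.0 − 38.1| = 25.9 mL/min

26 mL/min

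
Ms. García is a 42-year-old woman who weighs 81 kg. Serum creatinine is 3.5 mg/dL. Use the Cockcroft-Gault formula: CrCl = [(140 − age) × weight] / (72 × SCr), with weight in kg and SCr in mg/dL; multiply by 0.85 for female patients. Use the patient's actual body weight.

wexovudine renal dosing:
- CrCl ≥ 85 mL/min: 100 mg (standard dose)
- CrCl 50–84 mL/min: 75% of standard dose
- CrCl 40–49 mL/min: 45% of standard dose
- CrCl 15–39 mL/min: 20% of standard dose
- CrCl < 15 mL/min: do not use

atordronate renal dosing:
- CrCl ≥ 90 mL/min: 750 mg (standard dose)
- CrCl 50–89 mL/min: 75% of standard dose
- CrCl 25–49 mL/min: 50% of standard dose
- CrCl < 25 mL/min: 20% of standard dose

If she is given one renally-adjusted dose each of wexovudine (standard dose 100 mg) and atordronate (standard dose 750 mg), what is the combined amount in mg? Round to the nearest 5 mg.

CrCl = (140 − 42) × 81 / (72 × 3.5) × 0.85 = 7938.0 / 252.00 × 0.85 ≈ 26.8 mL/min
CrCl ≈ 27 mL/min.
wexovudine: 15–39 mL/min → 20% of 100 mg = 20 mg.
atordronate: 25–49 mL/min → 50% of 750 mg = 375 mg.
Total = 20 + 375 = 395 mg.

395 mg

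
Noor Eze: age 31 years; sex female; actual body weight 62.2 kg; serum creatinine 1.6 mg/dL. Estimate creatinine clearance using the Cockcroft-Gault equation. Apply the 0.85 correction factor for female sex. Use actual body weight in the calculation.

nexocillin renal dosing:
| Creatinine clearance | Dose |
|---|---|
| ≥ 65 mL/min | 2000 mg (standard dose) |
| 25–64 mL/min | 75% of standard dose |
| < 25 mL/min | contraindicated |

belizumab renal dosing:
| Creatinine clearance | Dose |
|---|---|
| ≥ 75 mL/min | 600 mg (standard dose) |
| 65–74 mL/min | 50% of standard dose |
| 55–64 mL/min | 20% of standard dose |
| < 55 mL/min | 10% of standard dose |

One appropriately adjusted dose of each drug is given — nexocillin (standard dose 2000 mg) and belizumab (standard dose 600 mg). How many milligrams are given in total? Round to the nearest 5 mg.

1560 mg

CrCl = (140 − 31) × 62.2 / (72 × 1.6) × 0.85 = 6779.8 / 115.20 × 0.85 ≈ 50.0 mL/min
CrCl ≈ 50 mL/min.
nexocillin: 25–64 mL/min → 75% of 2000 mg = 1500 mg.
belizumab: < 55 mL/min → 10% of 600 mg = 60 mg.
Total = 1500 + 60 = 1560 mg.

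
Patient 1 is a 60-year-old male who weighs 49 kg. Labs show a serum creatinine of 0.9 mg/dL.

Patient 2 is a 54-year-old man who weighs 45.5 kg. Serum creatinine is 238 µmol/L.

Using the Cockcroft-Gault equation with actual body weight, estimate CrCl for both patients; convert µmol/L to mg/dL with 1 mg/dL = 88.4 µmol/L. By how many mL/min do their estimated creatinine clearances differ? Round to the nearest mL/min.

Patient 1: CrCl = (140 − 60) × 49 / (72 × 0.9) = 3920.0 / 64.80 ≈ 60.5 mL/min
Patient 2: SCr = 238 / 88.4 = 2.692 mg/dL
Patient 2: CrCl = (140 − 54) × 45.5 / (72 × 2.692) = 3913.0 / 193.82 ≈ 20.2 mL/min
|60.5 − 20.2| = 40.3 mL/min

40 mL/min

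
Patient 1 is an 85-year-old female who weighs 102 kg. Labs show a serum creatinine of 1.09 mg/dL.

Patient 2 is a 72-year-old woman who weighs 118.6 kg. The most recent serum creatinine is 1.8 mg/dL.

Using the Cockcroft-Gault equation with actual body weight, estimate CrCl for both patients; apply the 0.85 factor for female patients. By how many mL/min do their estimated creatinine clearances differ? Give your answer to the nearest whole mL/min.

8 mL/min

Patient 1: CrCl = (140 − 85) × 102 / (72 × 1.09) × 0.85 = 5610.0 / 78.48 × 0.85 ≈ 60.8 mL/min
Patient 2: CrCl = (140 − 72) × 118.6 / (72 × 1.8) × 0.85 = 8064.8 / 129.60 × 0.85 ≈ 52.9 mL/min
|60.8 − 52.9| = 7.9 mL/min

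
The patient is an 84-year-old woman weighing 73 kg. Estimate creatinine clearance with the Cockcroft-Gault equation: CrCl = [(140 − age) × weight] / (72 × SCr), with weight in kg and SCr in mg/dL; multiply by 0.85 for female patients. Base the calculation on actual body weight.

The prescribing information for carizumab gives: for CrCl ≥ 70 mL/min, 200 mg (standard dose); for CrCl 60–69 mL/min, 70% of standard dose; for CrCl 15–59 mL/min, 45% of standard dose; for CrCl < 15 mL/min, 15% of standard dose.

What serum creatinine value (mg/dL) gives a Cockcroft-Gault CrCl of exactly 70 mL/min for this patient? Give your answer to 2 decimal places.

Standard dose requires CrCl ≥ 70 mL/min.
Set (140 − 84) × 73 × 0.85 / (72 × SCr) = 70
SCr = (140 − 84) × 73 × 0.85 / (72 × 70) = 0.689 mg/dL

0.69 mg/dL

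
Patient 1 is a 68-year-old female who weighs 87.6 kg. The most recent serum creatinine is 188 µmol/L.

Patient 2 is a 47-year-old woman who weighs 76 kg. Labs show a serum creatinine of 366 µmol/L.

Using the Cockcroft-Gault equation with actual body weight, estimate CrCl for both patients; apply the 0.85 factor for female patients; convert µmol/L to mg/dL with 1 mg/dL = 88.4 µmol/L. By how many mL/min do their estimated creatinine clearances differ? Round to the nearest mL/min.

Patient 1: SCr = 188 / 88.4 = 2.127 mg/dL
Patient 1: CrCl = (140 − 68) × 87.6 / (72 × 2.127) × 0.85 = 6307.2 / 153.14 × 0.85 ≈ 35.0 mL/min
Patient 2: SCr = 366 / 88.4 = 4.14 mg/dL
Patient 2: CrCl = (140 − 47) × 76 / (72 × 4.14) × 0.85 = 7068.0 / 298.08 × 0.85 ≈ 20.2 mL/min
|35.0 − 20.2| = 14.8 mL/min

15 mL/min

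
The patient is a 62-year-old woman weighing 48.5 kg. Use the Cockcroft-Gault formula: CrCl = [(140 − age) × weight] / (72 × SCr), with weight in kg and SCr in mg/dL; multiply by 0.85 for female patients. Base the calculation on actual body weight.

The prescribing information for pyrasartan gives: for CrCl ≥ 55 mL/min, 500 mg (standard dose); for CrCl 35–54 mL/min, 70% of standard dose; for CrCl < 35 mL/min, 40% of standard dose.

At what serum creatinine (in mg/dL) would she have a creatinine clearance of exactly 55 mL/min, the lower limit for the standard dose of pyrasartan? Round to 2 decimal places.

Standard dose requires CrCl ≥ 55 mL/min.
Set (140 − 62) × 48.5 × 0.85 / (72 × SCr) = 55
SCr = (140 − 62) × 48.5 × 0.85 / (72 × 55) = 0.812 mg/dL

0.81 mg/dL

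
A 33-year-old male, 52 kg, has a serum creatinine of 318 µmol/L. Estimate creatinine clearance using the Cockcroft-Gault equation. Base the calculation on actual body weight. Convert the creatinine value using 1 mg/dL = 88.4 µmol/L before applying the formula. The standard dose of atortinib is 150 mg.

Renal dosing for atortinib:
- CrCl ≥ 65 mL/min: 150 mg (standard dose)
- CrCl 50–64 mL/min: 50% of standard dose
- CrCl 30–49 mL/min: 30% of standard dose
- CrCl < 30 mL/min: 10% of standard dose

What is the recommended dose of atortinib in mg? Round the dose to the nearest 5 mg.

15 mg

SCr = 318 / 88.4 = 3.597 mg/dL
CrCl = (140 − 33) × 52 / (72 × 3.597) = 5564.0 / 258.98 ≈ 21.5 mL/min
CrCl ≈ 21 mL/min → bracket < 30 mL/min.
10% of 150 mg = 15 mg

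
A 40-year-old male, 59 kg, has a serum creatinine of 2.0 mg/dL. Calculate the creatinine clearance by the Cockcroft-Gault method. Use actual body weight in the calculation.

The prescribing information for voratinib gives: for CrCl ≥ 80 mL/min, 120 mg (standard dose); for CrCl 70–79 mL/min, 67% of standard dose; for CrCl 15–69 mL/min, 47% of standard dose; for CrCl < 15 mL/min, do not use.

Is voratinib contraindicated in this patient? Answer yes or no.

CrCl = (140 − 40) × 59 / (72 × 2) = 5900.0 / 144.00 ≈ 41.0 mL/min
CrCl ≈ 41 mL/min, which is ≥ 15 mL/min.

no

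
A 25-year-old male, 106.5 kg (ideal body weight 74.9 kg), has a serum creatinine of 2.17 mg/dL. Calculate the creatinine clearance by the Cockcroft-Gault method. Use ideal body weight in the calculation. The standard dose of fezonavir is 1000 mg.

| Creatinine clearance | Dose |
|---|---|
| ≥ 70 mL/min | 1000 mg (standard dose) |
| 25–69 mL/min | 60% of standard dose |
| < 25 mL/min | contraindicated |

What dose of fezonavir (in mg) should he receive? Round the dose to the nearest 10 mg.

600 mg

CrCl = (140 − 25) × 74.9 / (72 × 2.17) = 8613.5 / 156.24 ≈ 55.1 mL/min
CrCl ≈ 55 mL/min → bracket 25–69 mL/min.
60% of 1000 mg = 600 mg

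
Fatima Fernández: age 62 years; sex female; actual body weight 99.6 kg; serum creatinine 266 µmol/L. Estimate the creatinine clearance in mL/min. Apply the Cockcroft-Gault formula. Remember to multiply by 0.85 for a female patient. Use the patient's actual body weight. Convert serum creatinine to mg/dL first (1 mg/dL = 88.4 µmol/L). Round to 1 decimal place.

SCr = 266 / 88.4 = 3.009 mg/dL
CrCl = (140 − 62) × 99.6 / (72 × 3.009) × 0.85 = 7768.8 / 216.65 × 0.85 ≈ 30.5 mL/min

30.5 mL/min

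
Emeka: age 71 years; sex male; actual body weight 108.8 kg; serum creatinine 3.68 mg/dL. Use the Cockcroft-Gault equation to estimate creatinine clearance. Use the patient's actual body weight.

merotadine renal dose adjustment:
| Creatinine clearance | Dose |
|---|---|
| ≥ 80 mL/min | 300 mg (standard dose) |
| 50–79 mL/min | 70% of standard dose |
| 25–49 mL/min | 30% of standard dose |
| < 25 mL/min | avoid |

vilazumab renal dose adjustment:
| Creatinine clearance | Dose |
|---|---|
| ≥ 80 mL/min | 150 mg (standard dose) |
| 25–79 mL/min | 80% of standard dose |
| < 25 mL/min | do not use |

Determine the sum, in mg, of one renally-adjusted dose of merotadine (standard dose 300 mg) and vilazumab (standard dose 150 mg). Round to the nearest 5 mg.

210 mg

CrCl = (140 − 71) × 108.8 / (72 × 3.68) = 7507.2 / 264.96 ≈ 28.3 mL/min
CrCl ≈ 28 mL/min.
merotadine: 25–49 mL/min → 30% of 300 mg = 90 mg.
vilazumab: 25–79 mL/min → 80% of 150 mg = 120 mg.
Total = 90 + 120 = 210 mg.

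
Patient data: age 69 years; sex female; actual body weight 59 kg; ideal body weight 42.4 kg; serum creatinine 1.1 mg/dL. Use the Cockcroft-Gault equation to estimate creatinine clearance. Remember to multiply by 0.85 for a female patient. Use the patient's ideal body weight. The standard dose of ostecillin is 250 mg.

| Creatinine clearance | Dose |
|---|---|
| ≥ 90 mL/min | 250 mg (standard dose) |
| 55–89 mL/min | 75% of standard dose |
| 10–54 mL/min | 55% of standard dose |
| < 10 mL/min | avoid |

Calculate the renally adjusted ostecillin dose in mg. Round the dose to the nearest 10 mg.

140 mg

CrCl = (140 − 69) × 42.4 / (72 × 1.1) × 0.85 = 3010.4 / 79.20 × 0.85 ≈ 32.3 mL/min
CrCl ≈ 32 mL/min → bracket 10–54 mL/min.
55% of 250 mg = 137.5 mg → 140 mg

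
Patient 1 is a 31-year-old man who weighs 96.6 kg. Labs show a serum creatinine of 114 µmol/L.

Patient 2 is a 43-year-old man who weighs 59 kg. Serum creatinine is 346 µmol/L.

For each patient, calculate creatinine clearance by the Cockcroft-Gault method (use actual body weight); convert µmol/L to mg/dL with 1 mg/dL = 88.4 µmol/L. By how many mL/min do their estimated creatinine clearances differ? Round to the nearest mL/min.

93 mL/min

Patient 1: SCr = 114 / 88.4 = 1.29 mg/dL
Patient 1: CrCl = (140 − 31) × 96.6 / (72 × 1.29) = 10529.4 / 92.88 ≈ 113.4 mL/min
Patient 2: SCr = 346 / 88.4 = 3.914 mg/dL
Patient 2: CrCl = (140 − 43) × 59 / (72 × 3.914) = 5723.0 / 281.81 ≈ 20.3 mL/min
|113.4 − 20.3| = 93.1 mL/min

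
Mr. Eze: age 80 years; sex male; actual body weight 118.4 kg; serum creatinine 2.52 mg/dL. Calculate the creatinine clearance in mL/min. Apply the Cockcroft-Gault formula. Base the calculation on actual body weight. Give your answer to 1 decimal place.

CrCl = (140 − 80) × 118.4 / (72 × 2.52) = 7104.0 / 181.44 ≈ 39.2 mL/min

39.2 mL/min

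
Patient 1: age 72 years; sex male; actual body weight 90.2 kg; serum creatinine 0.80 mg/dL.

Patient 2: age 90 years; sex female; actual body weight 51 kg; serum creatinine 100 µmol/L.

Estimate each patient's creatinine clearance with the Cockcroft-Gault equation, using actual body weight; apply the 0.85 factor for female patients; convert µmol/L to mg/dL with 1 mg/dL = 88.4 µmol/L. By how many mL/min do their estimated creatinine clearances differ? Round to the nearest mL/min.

Patient 1: CrCl = (140 − 72) × 90.2 / (72 × 0.8) = 6133.6 / 57.60 ≈ 106.5 mL/min
Patient 2: SCr = 100 / 88.4 = 1.131 mg/dL
Patient 2: CrCl = (140 − 90) × 51 / (72 × 1.131) × 0.85 = 2550.0 / 81.43 × 0.85 ≈ 26.6 mL/min
|106.5 − 26.6| = 79.9 mL/min

80 mL/min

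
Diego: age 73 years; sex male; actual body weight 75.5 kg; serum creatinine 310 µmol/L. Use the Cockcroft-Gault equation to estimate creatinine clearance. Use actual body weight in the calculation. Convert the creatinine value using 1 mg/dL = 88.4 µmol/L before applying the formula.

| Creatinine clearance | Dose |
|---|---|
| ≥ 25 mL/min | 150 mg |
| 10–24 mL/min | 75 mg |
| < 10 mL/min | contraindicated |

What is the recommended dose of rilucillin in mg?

75 mg

SCr = 310 / 88.4 = 3.507 mg/dL
CrCl = (140 − 73) × 75.5 / (72 × 3.507) = 5058.5 / 252.50 ≈ 20.0 mL/min
CrCl ≈ 20 mL/min → bracket 10–24 mL/min.
Dose for this bracket: 75 mg.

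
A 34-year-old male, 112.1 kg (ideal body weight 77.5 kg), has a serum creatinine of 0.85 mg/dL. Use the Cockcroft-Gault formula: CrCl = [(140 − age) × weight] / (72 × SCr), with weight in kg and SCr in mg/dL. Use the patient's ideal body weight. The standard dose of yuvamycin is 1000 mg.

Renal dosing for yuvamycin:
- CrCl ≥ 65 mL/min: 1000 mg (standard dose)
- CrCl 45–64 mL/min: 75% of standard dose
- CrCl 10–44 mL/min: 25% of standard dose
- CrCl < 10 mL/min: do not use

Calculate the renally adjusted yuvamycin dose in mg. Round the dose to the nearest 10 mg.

1000 mg

CrCl = (140 − 34) × 77.5 / (72 × 0.85) = 8215.0 / 61.20 ≈ 134.2 mL/min
CrCl ≈ 134 mL/min → bracket ≥ 65 mL/min.
100% of 1000 mg = 1000 mg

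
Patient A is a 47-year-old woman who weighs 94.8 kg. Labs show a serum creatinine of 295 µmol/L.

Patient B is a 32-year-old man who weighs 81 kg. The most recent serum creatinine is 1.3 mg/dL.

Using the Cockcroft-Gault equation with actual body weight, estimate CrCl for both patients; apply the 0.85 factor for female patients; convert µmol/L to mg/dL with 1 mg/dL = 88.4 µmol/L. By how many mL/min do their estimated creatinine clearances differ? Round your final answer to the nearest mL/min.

Patient A: SCr = 295 / 88.4 = 3.337 mg/dL
Patient A: CrCl = (140 − 47) × 94.8 / (72 × 3.337) × 0.85 = 8816.4 / 240.26 × 0.85 ≈ 31.2 mL/min
Patient B: CrCl = (140 − 32) × 81 / (72 × 1.3) = 8748.0 / 93.60 ≈ 93.5 mL/min
|31.2 − 93.5| = 62.3 mL/min

62 mL/min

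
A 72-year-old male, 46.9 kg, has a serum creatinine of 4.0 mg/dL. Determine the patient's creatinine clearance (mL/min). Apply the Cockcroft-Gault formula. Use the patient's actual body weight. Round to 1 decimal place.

11.1 mL/min

CrCl = (140 − 72) × 46.9 / (72 × 4) = 3189.2 / 288.00 ≈ 11.1 mL/min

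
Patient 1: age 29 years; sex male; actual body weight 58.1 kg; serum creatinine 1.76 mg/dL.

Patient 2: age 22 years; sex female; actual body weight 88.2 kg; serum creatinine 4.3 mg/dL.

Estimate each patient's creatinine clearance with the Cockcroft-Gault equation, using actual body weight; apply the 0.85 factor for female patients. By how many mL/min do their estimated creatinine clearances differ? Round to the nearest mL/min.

22 mL/min

Patient 1: CrCl = (140 − 29) × 58.1 / (72 × 1.76) = 6449.1 / 126.72 ≈ 50.9 mL/min
Patient 2: CrCl = (140 − 22) × 88.2 / (72 × 4.3) × 0.85 = 10407.6 / 309.60 × 0.85 ≈ 28.6 mL/min
|50.9 − 28.6| = 22.3 mL/min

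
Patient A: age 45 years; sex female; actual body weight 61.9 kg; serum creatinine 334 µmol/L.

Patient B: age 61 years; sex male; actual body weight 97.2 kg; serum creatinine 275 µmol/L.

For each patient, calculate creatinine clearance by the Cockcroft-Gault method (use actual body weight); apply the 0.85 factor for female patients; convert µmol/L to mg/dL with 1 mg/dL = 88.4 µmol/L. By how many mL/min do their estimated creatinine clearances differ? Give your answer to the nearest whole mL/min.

Patient A: SCr = 334 / 88.4 = 3.778 mg/dL
Patient A: CrCl = (140 − 45) × 61.9 / (72 × 3.778) × 0.85 = 5880.5 / 272.02 × 0.85 ≈ 18.4 mL/min
Patient B: SCr = 275 / 88.4 = 3.111 mg/dL
Patient B: CrCl = (140 − 61) × 97.2 / (72 × 3.111) = 7678.8 / 223.99 ≈ 34.3 mL/min
|18.4 − 34.3| = 15.9 mL/min

16 mL/min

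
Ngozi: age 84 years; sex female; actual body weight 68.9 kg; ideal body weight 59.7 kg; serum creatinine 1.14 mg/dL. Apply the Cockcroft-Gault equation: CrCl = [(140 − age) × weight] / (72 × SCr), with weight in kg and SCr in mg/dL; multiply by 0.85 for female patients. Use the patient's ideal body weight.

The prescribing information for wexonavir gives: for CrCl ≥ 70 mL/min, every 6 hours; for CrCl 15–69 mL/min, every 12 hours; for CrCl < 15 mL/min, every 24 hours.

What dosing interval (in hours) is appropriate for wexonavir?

every 12 hours

CrCl = (140 − 84) × 59.7 / (72 × 1.14) × 0.85 = 3343.2 / 82.08 × 0.85 ≈ 34.6 mL/min
CrCl ≈ 35 mL/min → bracket 15–69 mL/min → every 12 hours.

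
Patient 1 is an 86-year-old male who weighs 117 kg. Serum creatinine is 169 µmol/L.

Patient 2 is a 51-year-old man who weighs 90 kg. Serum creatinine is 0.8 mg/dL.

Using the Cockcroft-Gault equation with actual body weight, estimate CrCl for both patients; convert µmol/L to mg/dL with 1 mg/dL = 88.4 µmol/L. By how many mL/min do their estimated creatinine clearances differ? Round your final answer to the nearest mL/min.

Patient 1: SCr = 169 / 88.4 = 1.912 mg/dL
Patient 1: CrCl = (140 − 86) × 117 / (72 × 1.912) = 6318.0 / 137.66 ≈ 45.9 mL/min
Patient 2: CrCl = (140 − 51) × 90 / (72 × 0.8) = 8010.0 / 57.60 ≈ 139.1 mL/min
|45.9 − 139.1| = 93.2 mL/min

93 mL/min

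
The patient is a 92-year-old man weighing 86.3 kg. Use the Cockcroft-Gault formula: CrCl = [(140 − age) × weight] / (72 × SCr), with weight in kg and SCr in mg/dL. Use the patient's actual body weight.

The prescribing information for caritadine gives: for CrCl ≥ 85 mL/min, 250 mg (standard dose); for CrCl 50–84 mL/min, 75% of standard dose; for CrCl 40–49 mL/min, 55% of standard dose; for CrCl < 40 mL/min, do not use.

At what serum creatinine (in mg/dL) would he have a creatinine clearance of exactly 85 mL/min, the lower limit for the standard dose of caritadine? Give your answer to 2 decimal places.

0.68 mg/dL

Standard dose requires CrCl ≥ 85 mL/min.
Set (140 − 92) × 86.3 / (72 × SCr) = 85
SCr = (140 − 92) × 86.3 / (72 × 85) = 0.677 mg/dL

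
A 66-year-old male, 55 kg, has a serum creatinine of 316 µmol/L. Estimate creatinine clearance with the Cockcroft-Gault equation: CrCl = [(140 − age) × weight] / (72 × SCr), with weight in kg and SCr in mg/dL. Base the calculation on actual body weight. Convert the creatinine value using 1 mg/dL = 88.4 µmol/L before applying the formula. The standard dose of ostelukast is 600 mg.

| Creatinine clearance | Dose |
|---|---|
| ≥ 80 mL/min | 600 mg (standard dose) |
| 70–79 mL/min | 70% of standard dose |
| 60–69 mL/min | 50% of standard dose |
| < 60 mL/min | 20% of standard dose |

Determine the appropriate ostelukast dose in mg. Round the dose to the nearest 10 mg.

SCr = 316 / 88.4 = 3.575 mg/dL
CrCl = (140 − 66) × 55 / (72 × 3.575) = 4070.0 / 257.40 ≈ 15.8 mL/min
CrCl ≈ 16 mL/min → bracket < 60 mL/min.
20% of 600 mg = 120 mg

120 mg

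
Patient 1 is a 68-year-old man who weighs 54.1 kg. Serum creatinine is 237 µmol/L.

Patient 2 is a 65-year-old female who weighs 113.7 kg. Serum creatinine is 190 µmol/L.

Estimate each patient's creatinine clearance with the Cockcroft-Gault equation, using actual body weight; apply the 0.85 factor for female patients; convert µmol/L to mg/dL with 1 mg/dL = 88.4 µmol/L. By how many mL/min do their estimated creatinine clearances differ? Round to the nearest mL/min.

Patient 1: SCr = 237 / 88.4 = 2.681 mg/dL
Patient 1: CrCl = (140 − 68) × 54.1 / (72 × 2.681) = 3895.2 / 193.03 ≈ 20.2 mL/min
Patient 2: SCr = 190 / 88.4 = 2.149 mg/dL
Patient 2: CrCl = (140 − 65) × 113.7 / (72 × 2.149) × 0.85 = 8527.5 / 154.73 × 0.85 ≈ 46.8 mL/min
|20.2 − 46.8| = 26.6 mL/min

27 mL/min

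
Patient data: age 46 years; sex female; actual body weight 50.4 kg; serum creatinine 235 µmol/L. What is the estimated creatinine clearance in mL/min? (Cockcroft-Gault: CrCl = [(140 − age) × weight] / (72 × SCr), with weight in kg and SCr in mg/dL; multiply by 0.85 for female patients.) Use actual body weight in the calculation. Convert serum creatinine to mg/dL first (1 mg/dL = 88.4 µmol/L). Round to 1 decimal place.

SCr = 235 / 88.4 = 2.658 mg/dL
CrCl = (140 − 46) × 50.4 / (72 × 2.658) × 0.85 = 4737.6 / 191.38 × 0.85 ≈ 21.0 mL/min

21.0 mL/min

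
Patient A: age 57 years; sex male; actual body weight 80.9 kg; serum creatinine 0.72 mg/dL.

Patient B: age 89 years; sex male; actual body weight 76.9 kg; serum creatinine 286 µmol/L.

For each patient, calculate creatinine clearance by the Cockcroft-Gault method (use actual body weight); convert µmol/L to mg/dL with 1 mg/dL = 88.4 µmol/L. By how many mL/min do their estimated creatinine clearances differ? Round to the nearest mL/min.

113 mL/min

Patient A: CrCl = (140 − 57) × 80.9 / (72 × 0.72) = 6714.7 / 51.84 ≈ 129.5 mL/min
Patient B: SCr = 286 / 88.4 = 3.235 mg/dL
Patient B: CrCl = (140 − 89) × 76.9 / (72 × 3.235) = 3921.9 / 232.92 ≈ 16.8 mL/min
|129.5 − 16.8| = 112.7 mL/min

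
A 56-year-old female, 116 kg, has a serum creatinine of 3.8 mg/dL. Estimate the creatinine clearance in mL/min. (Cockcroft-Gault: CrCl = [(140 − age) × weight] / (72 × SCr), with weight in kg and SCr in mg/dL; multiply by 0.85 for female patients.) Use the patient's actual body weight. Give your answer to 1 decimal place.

CrCl = (140 − 56) × 116 / (72 × 3.8) × 0.85 = 9744.0 / 273.60 × 0.85 ≈ 30.3 mL/min

30.3 mL/min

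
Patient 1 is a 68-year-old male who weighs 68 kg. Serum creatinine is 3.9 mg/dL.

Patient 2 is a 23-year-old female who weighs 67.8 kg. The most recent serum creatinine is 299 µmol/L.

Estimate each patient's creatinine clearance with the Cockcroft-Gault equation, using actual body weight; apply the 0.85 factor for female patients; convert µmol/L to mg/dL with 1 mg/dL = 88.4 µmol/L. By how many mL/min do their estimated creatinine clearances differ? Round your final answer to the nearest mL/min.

10 mL/min

Patient 1: CrCl = (140 − 68) × 68 / (72 × 3.9) = 4896.0 / 280.80 ≈ 17.4 mL/min
Patient 2: SCr = 299 / 88.4 = 3.382 mg/dL
Patient 2: CrCl = (140 − 23) × 67.8 / (72 × 3.382) × 0.85 = 7932.6 / 243.50 × 0.85 ≈ 27.7 mL/min
|17.4 − 27.7| = 10.3 mL/min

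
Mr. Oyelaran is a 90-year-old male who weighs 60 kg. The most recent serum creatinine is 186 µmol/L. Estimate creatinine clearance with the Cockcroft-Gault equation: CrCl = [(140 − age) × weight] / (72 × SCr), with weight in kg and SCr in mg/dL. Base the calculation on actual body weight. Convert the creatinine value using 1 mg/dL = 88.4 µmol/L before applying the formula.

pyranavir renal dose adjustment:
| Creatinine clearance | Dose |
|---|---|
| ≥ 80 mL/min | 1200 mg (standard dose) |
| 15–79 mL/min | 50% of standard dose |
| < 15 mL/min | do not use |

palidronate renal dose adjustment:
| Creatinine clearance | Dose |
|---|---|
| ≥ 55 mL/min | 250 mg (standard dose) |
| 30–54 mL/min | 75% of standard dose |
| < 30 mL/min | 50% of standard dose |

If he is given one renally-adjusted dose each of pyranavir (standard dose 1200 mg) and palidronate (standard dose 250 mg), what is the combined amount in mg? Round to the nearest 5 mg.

SCr = 186 / 88.4 = 2.104 mg/dL
CrCl = (140 − 90) × 60 / (72 × 2.104) = 3000.0 / 151.49 ≈ 19.8 mL/min
CrCl ≈ 20 mL/min.
pyranavir: 15–79 mL/min → 50% of 1200 mg = 600 mg.
palidronate: < 30 mL/min → 50% of 250 mg = 125 mg.
Total = 600 + 125 = 725 mg.

725 mg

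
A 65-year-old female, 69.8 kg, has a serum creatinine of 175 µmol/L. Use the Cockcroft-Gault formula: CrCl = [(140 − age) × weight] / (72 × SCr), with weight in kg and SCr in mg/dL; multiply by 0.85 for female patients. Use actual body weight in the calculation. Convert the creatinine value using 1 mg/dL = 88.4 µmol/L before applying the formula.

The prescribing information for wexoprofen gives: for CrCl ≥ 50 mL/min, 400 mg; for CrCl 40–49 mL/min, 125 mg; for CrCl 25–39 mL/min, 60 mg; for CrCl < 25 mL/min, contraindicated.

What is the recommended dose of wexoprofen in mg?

SCr = 175 / 88.4 = 1.98 mg/dL
CrCl = (140 − 65) × 69.8 / (72 × 1.98) × 0.85 = 5235.0 / 142.56 × 0.85 ≈ 31.2 mL/min
CrCl ≈ 31 mL/min → bracket 25–39 mL/min.
Dose for this bracket: 60 mg.

60 mg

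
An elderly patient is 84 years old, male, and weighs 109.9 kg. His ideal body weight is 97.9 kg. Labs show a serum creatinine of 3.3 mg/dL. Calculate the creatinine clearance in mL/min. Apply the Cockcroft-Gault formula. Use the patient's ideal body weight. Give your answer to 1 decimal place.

CrCl = (140 − 84) × 97.9 / (72 × 3.3) = 5482.4 / 237.60 ≈ 23.1 mL/min

23.1 mL/min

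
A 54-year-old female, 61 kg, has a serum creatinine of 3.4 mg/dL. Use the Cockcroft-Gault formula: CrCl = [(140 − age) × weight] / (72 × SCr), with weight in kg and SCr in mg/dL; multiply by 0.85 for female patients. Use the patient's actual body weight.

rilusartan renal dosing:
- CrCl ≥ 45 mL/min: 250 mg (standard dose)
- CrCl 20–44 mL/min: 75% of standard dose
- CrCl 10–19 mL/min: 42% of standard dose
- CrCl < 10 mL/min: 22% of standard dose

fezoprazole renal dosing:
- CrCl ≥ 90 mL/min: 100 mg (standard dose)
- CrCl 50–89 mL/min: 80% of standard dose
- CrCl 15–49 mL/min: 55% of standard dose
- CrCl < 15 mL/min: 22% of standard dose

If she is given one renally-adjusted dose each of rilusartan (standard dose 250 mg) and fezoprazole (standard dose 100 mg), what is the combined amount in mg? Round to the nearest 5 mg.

160 mg

CrCl = (140 − 54) × 61 / (72 × 3.4) × 0.85 = 5246.0 / 244.80 × 0.85 ≈ 18.2 mL/min
CrCl ≈ 18 mL/min.
rilusartan: 10–19 mL/min → 42% of 250 mg = 105 mg.
fezoprazole: 15–49 mL/min → 55% of 100 mg = 55 mg.
Total = 105 + 55 = 160 mg.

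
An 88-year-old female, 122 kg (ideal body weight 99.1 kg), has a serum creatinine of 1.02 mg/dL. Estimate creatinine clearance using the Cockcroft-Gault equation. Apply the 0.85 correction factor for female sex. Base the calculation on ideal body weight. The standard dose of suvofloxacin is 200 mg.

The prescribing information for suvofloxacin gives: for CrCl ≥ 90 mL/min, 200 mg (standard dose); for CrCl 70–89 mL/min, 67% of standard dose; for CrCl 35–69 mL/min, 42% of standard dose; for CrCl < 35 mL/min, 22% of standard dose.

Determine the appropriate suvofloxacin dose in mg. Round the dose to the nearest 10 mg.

80 mg

CrCl = (140 − 88) × 99.1 / (72 × 1.02) × 0.85 = 5153.2 / 73.44 × 0.85 ≈ 59.6 mL/min
CrCl ≈ 60 mL/min → bracket 35–69 mL/min.
42% of 200 mg = 84 mg → 80 mg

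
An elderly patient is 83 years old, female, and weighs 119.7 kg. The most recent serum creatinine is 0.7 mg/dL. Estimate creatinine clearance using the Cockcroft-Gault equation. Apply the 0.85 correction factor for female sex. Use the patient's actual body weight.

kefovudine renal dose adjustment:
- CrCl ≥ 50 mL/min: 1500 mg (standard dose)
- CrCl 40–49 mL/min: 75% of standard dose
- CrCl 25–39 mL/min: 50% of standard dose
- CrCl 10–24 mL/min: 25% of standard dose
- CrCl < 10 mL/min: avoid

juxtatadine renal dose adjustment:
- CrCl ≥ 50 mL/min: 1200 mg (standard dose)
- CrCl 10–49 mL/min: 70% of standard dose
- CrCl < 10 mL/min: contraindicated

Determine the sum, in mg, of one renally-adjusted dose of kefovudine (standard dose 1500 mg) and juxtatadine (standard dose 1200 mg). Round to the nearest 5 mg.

2700 mg

CrCl = (140 − 83) × 119.7 / (72 × 0.7) × 0.85 = 6822.9 / 50.40 × 0.85 ≈ 115.1 mL/min
CrCl ≈ 115 mL/min.
kefovudine: ≥ 50 mL/min → 100% of 1500 mg = 1500 mg.
juxtatadine: ≥ 50 mL/min → 100% of 1200 mg = 1200 mg.
Total = 1500 + 1200 = 2700 mg.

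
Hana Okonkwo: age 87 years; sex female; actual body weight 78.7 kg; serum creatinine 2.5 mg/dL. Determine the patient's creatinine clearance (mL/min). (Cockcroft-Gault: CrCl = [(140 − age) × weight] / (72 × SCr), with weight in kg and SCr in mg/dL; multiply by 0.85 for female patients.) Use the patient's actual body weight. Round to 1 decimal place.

CrCl = (140 − 87) × 78.7 / (72 × 2.5) × 0.85 = 4171.1 / 180.00 × 0.85 ≈ 19.7 mL/min

19.7 mL/min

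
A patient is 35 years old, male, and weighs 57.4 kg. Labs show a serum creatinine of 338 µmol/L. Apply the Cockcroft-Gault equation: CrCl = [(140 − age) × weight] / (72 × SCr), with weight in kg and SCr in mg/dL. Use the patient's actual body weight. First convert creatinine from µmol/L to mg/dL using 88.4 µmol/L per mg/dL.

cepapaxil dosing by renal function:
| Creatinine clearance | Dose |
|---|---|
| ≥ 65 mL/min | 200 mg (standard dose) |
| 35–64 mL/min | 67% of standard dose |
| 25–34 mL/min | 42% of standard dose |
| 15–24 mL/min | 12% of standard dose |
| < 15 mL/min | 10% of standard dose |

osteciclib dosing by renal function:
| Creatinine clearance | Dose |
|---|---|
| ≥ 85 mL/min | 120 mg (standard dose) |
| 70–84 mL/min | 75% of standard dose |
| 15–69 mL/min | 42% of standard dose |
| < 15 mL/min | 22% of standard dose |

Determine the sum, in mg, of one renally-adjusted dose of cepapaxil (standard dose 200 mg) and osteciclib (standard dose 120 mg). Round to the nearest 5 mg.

SCr = 338 / 88.4 = 3.824 mg/dL
CrCl = (140 − 35) × 57.4 / (72 × 3.824) = 6027.0 / 275.33 ≈ 21.9 mL/min
CrCl ≈ 22 mL/min.
cepapaxil: 15–24 mL/min → 12% of 200 mg = 24 mg.
osteciclib: 15–69 mL/min → 42% of 120 mg = 50.4 mg.
Total = 24 + 50.4 = 74.4 mg.

75 mg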